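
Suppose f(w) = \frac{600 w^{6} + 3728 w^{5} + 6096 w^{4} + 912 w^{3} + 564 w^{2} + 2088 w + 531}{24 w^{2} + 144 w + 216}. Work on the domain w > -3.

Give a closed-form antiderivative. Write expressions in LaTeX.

An antiderivative is F(w) = \frac{120 w^{6} + 392 w^{5} + 72 w^{4} + 24 w^{3} + 348 w^{2} + 180 w + 9}{24 \left(w + 3\right)}.

Whatever form F(w) takes, F'(w) = f(w) is non-negotiable.
Check: d/dw[\frac{120 w^{6} + 392 w^{5} + 72 w^{4} + 24 w^{3} + 348 w^{2} + 180 w + 9}{24 \left(w + 3\right)}] = \frac{600 w^{6} + 3728 w^{5} + 6096 w^{4} + 912 w^{3} + 564 w^{2} + 2088 w + 531}{24 w^{2} + 144 w + 216} = f(w).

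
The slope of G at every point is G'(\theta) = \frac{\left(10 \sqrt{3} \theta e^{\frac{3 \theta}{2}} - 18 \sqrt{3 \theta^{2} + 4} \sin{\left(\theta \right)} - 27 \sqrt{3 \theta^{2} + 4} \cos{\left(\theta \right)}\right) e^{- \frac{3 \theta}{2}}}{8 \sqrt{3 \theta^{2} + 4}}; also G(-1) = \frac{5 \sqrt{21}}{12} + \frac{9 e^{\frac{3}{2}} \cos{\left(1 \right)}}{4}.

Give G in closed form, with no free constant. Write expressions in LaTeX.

Any candidate G(\theta) must reproduce the stated G'(\theta) exactly.
A general antiderivative is \frac{5 \sqrt{\theta^{2} + \frac{4}{3}}}{4} + \frac{9 e^{- \frac{3 \theta}{2}} \cos{\left(\theta \right)}}{4} + C.
The condition gives C = \frac{5 \sqrt{21}}{12} + \frac{9 e^{\frac{3}{2}} \cos{\left(1 \right)}}{4} - (\frac{5 \sqrt{21}}{12} + \frac{9 e^{\frac{3}{2}} \cos{\left(1 \right)}}{4}) = 0.
So G(\theta) = \frac{\left(5 \sqrt{3} \sqrt{3 \theta^{2} + 4} e^{\frac{3 \theta}{2}} + 27 \cos{\left(\theta \right)}\right) e^{- \frac{3 \theta}{2}}}{12}.
Check: d/d\theta[\frac{\left(5 \sqrt{3} \sqrt{3 \theta^{2} + 4} e^{\frac{3 \theta}{2}} + 27 \cos{\left(\theta \right)}\right) e^{- \frac{3 \theta}{2}}}{12}] = \frac{\left(10 \sqrt{3} \theta e^{\frac{3 \theta}{2}} - 18 \sqrt{3 \theta^{2} + 4} \sin{\left(\theta \right)} - 27 \sqrt{3 \theta^{2} + 4} \cos{\left(\theta \right)}\right) e^{- \frac{3 \theta}{2}}}{8 \sqrt{3 \theta^{2} + 4}} = G'(\theta).

G(\theta) = \frac{\left(5 \sqrt{3} \sqrt{3 \theta^{2} + 4} e^{\frac{3 \theta}{2}} + 27 \cos{\left(\theta \right)}\right) e^{- \frac{3 \theta}{2}}}{12}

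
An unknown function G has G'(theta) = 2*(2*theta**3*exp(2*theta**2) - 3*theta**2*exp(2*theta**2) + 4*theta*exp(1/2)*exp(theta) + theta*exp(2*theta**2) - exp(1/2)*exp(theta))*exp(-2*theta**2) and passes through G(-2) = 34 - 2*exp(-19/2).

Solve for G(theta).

For G(theta) to be correct, d/dtheta[G] must agree with the stated G'(theta) identically.
A general antiderivative is theta**4 - 2*theta**3 + theta**2 - 2*exp(-2*theta**2 + theta + 1/2) - 3 + C.
The condition gives C = 34 - 2*exp(-19/2) - (33 - 2*exp(-19/2)) = 1.
So G(theta) = theta**4 - 2*theta**3 + theta**2 - 2*exp(-2*theta**2 + theta + 1/2) - 2.
Check: d/dtheta[theta**4 - 2*theta**3 + theta**2 - 2*exp(-2*theta**2 + theta + 1/2) - 2] = 4*theta**3 - 6*theta**2 + 8*theta*exp(1/2)*exp(theta)*exp(-2*theta**2) + 2*theta - 2*exp(1/2)*exp(theta)*exp(-2*theta**2), which equals G'(theta).

G(theta) = theta**4 - 2*theta**3 + theta**2 - 2*exp(-2*theta**2 + theta + 1/2) - 2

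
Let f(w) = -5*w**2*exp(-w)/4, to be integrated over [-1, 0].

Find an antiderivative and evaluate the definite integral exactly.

Recognize the product-rule pattern: f = u'v + uv' with u = 5*w**2/4 + 5*w/2 + 5/2, v = exp(-w), so integration by parts undoes it.
F(w) = (5*w**2 + 10*w + 10)*exp(-w)/4 is an antiderivative of f.
Check: d/dw[(5*w**2 + 10*w + 10)*exp(-w)/4] = -5*w**2*exp(-w)/4 = f(w).
F(0) = 5/2; F(-1) = 5*exp(1)/4.
Integral = F(0) - F(-1) = 5/2 - 5*exp(1)/4.

Antiderivative: F(w) = (5*w**2 + 10*w + 10)*exp(-w)/4; value = 5/2 - 5*exp(1)/4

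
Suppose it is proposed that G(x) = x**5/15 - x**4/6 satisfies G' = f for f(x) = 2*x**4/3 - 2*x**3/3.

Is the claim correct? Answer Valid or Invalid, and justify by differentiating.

d/dx[G] = x**4/3 - 2*x**3/3
d/dx[G] - f(x) = -x**4/3 != 0.

Invalid: d/dx[G] - f = -x**4/3, which is not 0.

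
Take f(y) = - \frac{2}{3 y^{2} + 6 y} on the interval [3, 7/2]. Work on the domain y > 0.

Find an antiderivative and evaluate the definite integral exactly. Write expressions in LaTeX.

Factor the denominator (3 y \left(y + 2\right)) and decompose: f = \frac{1}{3 \left(y + 2\right)} - \frac{1}{3 y}; each piece integrates to a log, atan, or power term.
F(y) = \frac{- \log{\left(y \right)} + \log{\left(y + 2 \right)}}{3} is an antiderivative of f.
Check: d/dy[\frac{- \log{\left(y \right)} + \log{\left(y + 2 \right)}}{3}] = - \frac{2}{3 y^{2} + 6 y} = f(y).
F(7/2) = - \frac{\log{\left(\frac{7}{2} \right)}}{3} + \frac{\log{\left(\frac{11}{2} \right)}}{3}; F(3) = - \frac{\log{\left(3 \right)}}{3} + \frac{\log{\left(5 \right)}}{3}.
Integral = F(7/2) - F(3) = - \frac{\log{\left(5 \right)}}{3} - \frac{\log{\left(\frac{7}{2} \right)}}{3} + \frac{\log{\left(3 \right)}}{3} + \frac{\log{\left(\frac{11}{2} \right)}}{3}.

Antiderivative: F(y) = \frac{- \log{\left(y \right)} + \log{\left(y + 2 \right)}}{3}; value = - \frac{\log{\left(5 \right)}}{3} - \frac{\log{\left(\frac{7}{2} \right)}}{3} + \frac{\log{\left(3 \right)}}{3} + \frac{\log{\left(\frac{11}{2} \right)}}{3}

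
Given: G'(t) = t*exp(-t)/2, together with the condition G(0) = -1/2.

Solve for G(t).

G(t) = -t*exp(-t)/2 - exp(-t)/2

Recognize the product-rule pattern: G'(t) = u'v + uv' with u = -t/2 - 1/2, v = exp(-t), so integration by parts undoes it.
A general antiderivative is (-t - 1)*exp(-t)/2 + C.
The condition gives C = -1/2 - (-1/2) = 0.
So G(t) = -t*exp(-t)/2 - exp(-t)/2.
Check: d/dt[-t*exp(-t)/2 - exp(-t)/2] = t*exp(-t)/2 = G'(t).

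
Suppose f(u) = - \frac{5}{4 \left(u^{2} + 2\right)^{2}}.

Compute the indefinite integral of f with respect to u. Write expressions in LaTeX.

A first test for any F(u): its u-derivative must equal f(u) identically.
Check: d/du[- \frac{5 u}{16 u^{2} + 32} - \frac{5 \sqrt{2} \operatorname{atan}{\left(\frac{\sqrt{2} u}{2} \right)}}{32}] = - \frac{5}{4 u^{4} + 16 u^{2} + 16}, which equals f(u).

F(u) = - \frac{5 u}{16 u^{2} + 32} - \frac{5 \sqrt{2} \operatorname{atan}{\left(\frac{\sqrt{2} u}{2} \right)}}{32} + C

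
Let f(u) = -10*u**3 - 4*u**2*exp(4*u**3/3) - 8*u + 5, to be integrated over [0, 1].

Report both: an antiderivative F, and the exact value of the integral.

Integrate term by term and add the pieces.
F(u) = -5*u**4/2 - 4*u**2 + 5*u - exp(4*u**3/3) is an antiderivative of f.
Check: d/du[-5*u**4/2 - 4*u**2 + 5*u - exp(4*u**3/3)] = -10*u**3 - 4*u**2*exp(4*u**3/3) - 8*u + 5 = f(u).
F(1) = -exp(4/3) - 3/2; F(0) = -1.
Integral = F(1) - F(0) = -exp(4/3) - 1/2.

Antiderivative: F(u) = -5*u**4/2 - 4*u**2 + 5*u - exp(4*u**3/3); value = -exp(4/3) - 1/2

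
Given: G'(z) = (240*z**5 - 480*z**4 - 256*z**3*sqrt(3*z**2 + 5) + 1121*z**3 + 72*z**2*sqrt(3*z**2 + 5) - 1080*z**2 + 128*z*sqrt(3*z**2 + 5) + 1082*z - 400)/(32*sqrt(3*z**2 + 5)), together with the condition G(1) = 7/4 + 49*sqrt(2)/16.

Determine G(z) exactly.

Check a candidate G(z) by differentiating: d/dz[G] must match the given G'(z).
A general antiderivative is -2*z**4 + 3*z**3/4 + 2*z**2 + sqrt(3*z**2 + 5)*(z**2 - 5*z/4 + 2)**2/2 + C.
The condition gives C = 7/4 + 49*sqrt(2)/16 - (3/4 + 49*sqrt(2)/16) = 1.
So G(z) = (-64*z**4 + 24*z**3 + 64*z**2 + sqrt(3*z**2 + 5)*(4*z**2 - 5*z + 8)**2 + 32)/32.
Check: d/dz[(-64*z**4 + 24*z**3 + 64*z**2 + sqrt(3*z**2 + 5)*(4*z**2 - 5*z + 8)**2 + 32)/32] = (240*z**5 - 480*z**4 - 256*z**3*sqrt(3*z**2 + 5) + 1121*z**3 + 72*z**2*sqrt(3*z**2 + 5) - 1080*z**2 + 128*z*sqrt(3*z**2 + 5) + 1082*z - 400)/(32*sqrt(3*z**2 + 5)) = G'(z).

G(z) = (-64*z**4 + 24*z**3 + 64*z**2 + sqrt(3*z**2 + 5)*(4*z**2 - 5*z + 8)**2 + 32)/32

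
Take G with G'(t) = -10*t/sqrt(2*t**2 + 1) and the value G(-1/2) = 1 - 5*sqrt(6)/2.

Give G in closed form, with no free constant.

G'(t) matches the chain-rule pattern g'(h)*h' with inner function h(t) = 2*t**2 + 1; substituting u = h(t) collapses the integral.
A general antiderivative is -5*sqrt(2*t**2 + 1) + C.
The condition gives C = 1 - 5*sqrt(6)/2 - (-5*sqrt(6)/2) = 1.
So G(t) = 1 - 5*sqrt(2*t**2 + 1).
Check: d/dt[1 - 5*sqrt(2*t**2 + 1)] = -10*t/sqrt(2*t**2 + 1) = G'(t).

G(t) = 1 - 5*sqrt(2*t**2 + 1)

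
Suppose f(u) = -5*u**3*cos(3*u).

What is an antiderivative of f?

For F(u) to be correct the identity F'(u) - f(u) = 0 must hold.
Check: d/du[-5*u**3*sin(3*u)/3 - 5*u**2*cos(3*u)/3 + 10*u*sin(3*u)/9 + 10*cos(3*u)/27] = -5*u**3*cos(3*u) = f(u).

An antiderivative is F(u) = -5*u**3*sin(3*u)/3 - 5*u**2*cos(3*u)/3 + 10*u*sin(3*u)/9 + 10*cos(3*u)/27.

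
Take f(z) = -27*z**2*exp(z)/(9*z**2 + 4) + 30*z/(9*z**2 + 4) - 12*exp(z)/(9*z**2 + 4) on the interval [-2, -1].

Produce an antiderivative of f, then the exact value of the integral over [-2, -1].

Antiderivative: F(z) = (-9*exp(z) + 5*log(3*z**2/2 + 2/3))/3; value = -5*log(20/3)/3 - 3*exp(-1) + 3*exp(-2) + 5*log(13/6)/3

The integrand splits into summands that can be handled one at a time.
F(z) = (-9*exp(z) + 5*log(3*z**2/2 + 2/3))/3 is an antiderivative of f.
Check: d/dz[(-9*exp(z) + 5*log(3*z**2/2 + 2/3))/3] = (-27*z**2*exp(z) + 30*z - 12*exp(z))/(9*z**2 + 4), which equals f(z).
F(-1) = -3*exp(-1) + 5*log(13/6)/3; F(-2) = -3*exp(-2) + 5*log(20/3)/3.
Integral = F(-1) - F(-2) = -5*log(20/3)/3 - 3*exp(-1) + 3*exp(-2) + 5*log(13/6)/3.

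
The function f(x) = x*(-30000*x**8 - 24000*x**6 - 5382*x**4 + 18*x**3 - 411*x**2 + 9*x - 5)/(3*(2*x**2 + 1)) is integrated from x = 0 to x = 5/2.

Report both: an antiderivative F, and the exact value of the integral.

Antiderivative: F(x) = -(30000*x**8 + 12000*x**6 + 1764*x**4 - 48*x**3 - 120*x**2 + 80*log(2*x**2 + 1) + 3)/48; value = -260125125/256 - 5*log(27/2)/3

Whatever form F(x) takes, F'(x) = f(x) is non-negotiable.
F(x) = -(30000*x**8 + 12000*x**6 + 1764*x**4 - 48*x**3 - 120*x**2 + 80*log(2*x**2 + 1) + 3)/48 is an antiderivative of f.
Check: d/dx[-(30000*x**8 + 12000*x**6 + 1764*x**4 - 48*x**3 - 120*x**2 + 80*log(2*x**2 + 1) + 3)/48] = (-30000*x**9 - 24000*x**7 - 5382*x**5 + 18*x**4 - 411*x**3 + 9*x**2 - 5*x)/(6*x**2 + 3), which equals f(x).
F(5/2) = -260125141/256 - 5*log(27/2)/3; F(0) = -1/16.
Integral = F(5/2) - F(0) = -260125125/256 - 5*log(27/2)/3.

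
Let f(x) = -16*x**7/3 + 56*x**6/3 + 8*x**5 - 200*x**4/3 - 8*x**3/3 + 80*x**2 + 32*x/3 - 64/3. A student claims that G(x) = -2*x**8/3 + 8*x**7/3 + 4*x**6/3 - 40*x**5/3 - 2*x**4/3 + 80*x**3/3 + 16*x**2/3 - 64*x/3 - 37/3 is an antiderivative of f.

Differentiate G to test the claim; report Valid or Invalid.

d/dx[G] = -16*x**7/3 + 56*x**6/3 + 8*x**5 - 200*x**4/3 - 8*x**3/3 + 80*x**2 + 32*x/3 - 64/3
This equals f(x) exactly, so the claim holds.

Valid - differentiating G returns exactly f.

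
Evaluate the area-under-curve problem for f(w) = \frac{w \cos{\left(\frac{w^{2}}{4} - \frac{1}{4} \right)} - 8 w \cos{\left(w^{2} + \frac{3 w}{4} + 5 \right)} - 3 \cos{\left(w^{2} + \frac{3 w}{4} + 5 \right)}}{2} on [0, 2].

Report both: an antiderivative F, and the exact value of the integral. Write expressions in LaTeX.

Antiderivative: F(w) = \sin{\left(\frac{w^{2}}{4} - \frac{1}{4} \right)} - 2 \sin{\left(w^{2} + \frac{3 w}{4} + 5 \right)}; value = 2 \sin{\left(5 \right)} + \sin{\left(\frac{1}{4} \right)} + \sin{\left(\frac{3}{4} \right)} - 2 \sin{\left(\frac{21}{2} \right)}

Differentiate the proposed F(w) back; it has to land on f(w) exactly.
F(w) = \sin{\left(\frac{w^{2}}{4} - \frac{1}{4} \right)} - 2 \sin{\left(w^{2} + \frac{3 w}{4} + 5 \right)} is an antiderivative of f.
Check: d/dw[\sin{\left(\frac{w^{2}}{4} - \frac{1}{4} \right)} - 2 \sin{\left(w^{2} + \frac{3 w}{4} + 5 \right)}] = \frac{w \cos{\left(\frac{w^{2}}{4} - \frac{1}{4} \right)}}{2} - 4 w \cos{\left(w^{2} + \frac{3 w}{4} + 5 \right)} - \frac{3 \cos{\left(w^{2} + \frac{3 w}{4} + 5 \right)}}{2}, which equals f(w).
F(2) = \sin{\left(\frac{3}{4} \right)} - 2 \sin{\left(\frac{21}{2} \right)}; F(0) = - \sin{\left(\frac{1}{4} \right)} - 2 \sin{\left(5 \right)}.
Integral = F(2) - F(0) = 2 \sin{\left(5 \right)} + \sin{\left(\frac{1}{4} \right)} + \sin{\left(\frac{3}{4} \right)} - 2 \sin{\left(\frac{21}{2} \right)}.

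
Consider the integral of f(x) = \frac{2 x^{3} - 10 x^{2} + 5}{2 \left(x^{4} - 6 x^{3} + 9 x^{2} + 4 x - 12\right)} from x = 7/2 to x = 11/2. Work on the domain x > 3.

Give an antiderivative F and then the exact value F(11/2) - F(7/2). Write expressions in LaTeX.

Antiderivative: F(x) = \frac{- 279 x \log{\left(x - 3 \right)} + 344 x \log{\left(x - 2 \right)} + 7 x \log{\left(x + 1 \right)} + 558 \log{\left(x - 3 \right)} - 688 \log{\left(x - 2 \right)} - 14 \log{\left(x + 1 \right)} - 228}{72 \left(x - 2\right)}; value = - \frac{31 \log{\left(\frac{5}{2} \right)}}{8} - \frac{31 \log{\left(2 \right)}}{8} - \frac{43 \log{\left(\frac{3}{2} \right)}}{9} - \frac{7 \log{\left(\frac{9}{2} \right)}}{72} + \frac{7 \log{\left(\frac{13}{2} \right)}}{72} + \frac{76}{63} + \frac{43 \log{\left(\frac{7}{2} \right)}}{9}

The denominator factors as 2 \left(x - 3\right) \left(x - 2\right)^{2} \left(x + 1\right); partial fractions split f into directly integrable pieces: \frac{7}{72 \left(x + 1\right)} + \frac{43}{9 \left(x - 2\right)} + \frac{19}{6 \left(x - 2\right)^{2}} - \frac{31}{8 \left(x - 3\right)}.
F(x) = \frac{- 279 x \log{\left(x - 3 \right)} + 344 x \log{\left(x - 2 \right)} + 7 x \log{\left(x + 1 \right)} + 558 \log{\left(x - 3 \right)} - 688 \log{\left(x - 2 \right)} - 14 \log{\left(x + 1 \right)} - 228}{72 \left(x - 2\right)} is an antiderivative of f.
Check: d/dx[\frac{- 279 x \log{\left(x - 3 \right)} + 344 x \log{\left(x - 2 \right)} + 7 x \log{\left(x + 1 \right)} + 558 \log{\left(x - 3 \right)} - 688 \log{\left(x - 2 \right)} - 14 \log{\left(x + 1 \right)} - 228}{72 \left(x - 2\right)}] = \frac{2 x^{3} - 10 x^{2} + 5}{2 x^{4} - 12 x^{3} + 18 x^{2} + 8 x - 24}, which equals f(x).
F(11/2) = - \frac{31 \log{\left(\frac{5}{2} \right)}}{8} - \frac{19}{21} + \frac{7 \log{\left(\frac{13}{2} \right)}}{72} + \frac{43 \log{\left(\frac{7}{2} \right)}}{9}; F(7/2) = - \frac{19}{9} + \frac{7 \log{\left(\frac{9}{2} \right)}}{72} + \frac{43 \log{\left(\frac{3}{2} \right)}}{9} + \frac{31 \log{\left(2 \right)}}{8}.
Integral = F(11/2) - F(7/2) = - \frac{31 \log{\left(\frac{5}{2} \right)}}{8} - \frac{31 \log{\left(2 \right)}}{8} - \frac{43 \log{\left(\frac{3}{2} \right)}}{9} - \frac{7 \log{\left(\frac{9}{2} \right)}}{72} + \frac{7 \log{\left(\frac{13}{2} \right)}}{72} + \frac{76}{63} + \frac{43 \log{\left(\frac{7}{2} \right)}}{9}.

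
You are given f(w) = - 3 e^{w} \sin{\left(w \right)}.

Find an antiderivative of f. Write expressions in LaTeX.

Check any antiderivative F(w) by computing F'(w) and comparing it with f(w).
Check: d/dw[- \frac{3 e^{w} \sin{\left(w \right)}}{2} + \frac{3 e^{w} \cos{\left(w \right)}}{2}] = - 3 e^{w} \sin{\left(w \right)} = f(w).

An antiderivative is F(w) = - \frac{3 e^{w} \sin{\left(w \right)}}{2} + \frac{3 e^{w} \cos{\left(w \right)}}{2}.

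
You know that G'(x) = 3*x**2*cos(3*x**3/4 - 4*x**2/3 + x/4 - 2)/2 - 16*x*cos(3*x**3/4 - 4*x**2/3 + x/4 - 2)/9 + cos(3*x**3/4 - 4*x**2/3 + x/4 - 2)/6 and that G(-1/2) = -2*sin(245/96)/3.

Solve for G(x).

The substitution u = 3*x**3/4 - 4*x**2/3 + x/4 - 2 works: G'(x) is exactly (dG/du)*(du/dx) for that inner function.
A general antiderivative is 2*sin(3*x**3/4 - 4*x**2/3 + x/4 - 2)/3 + C.
The condition gives C = -2*sin(245/96)/3 - (-2*sin(245/96)/3) = 0.
So G(x) = 2*sin(3*x**3/4 - 4*x**2/3 + x/4 - 2)/3.
Check: d/dx[2*sin(3*x**3/4 - 4*x**2/3 + x/4 - 2)/3] = 3*x**2*cos(3*x**3/4 - 4*x**2/3 + x/4 - 2)/2 - 16*x*cos(3*x**3/4 - 4*x**2/3 + x/4 - 2)/9 + cos(3*x**3/4 - 4*x**2/3 + x/4 - 2)/6 = G'(x).

G(x) = 2*sin(3*x**3/4 - 4*x**2/3 + x/4 - 2)/3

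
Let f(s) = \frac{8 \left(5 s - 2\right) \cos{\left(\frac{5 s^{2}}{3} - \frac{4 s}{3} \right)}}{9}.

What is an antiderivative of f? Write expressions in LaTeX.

An antiderivative is F(s) = \frac{4 \sin{\left(\frac{5 s^{2}}{3} - \frac{4 s}{3} \right)}}{3}.

f matches the chain-rule pattern g'(h)*h' with inner function h(s) = \frac{5 s^{2}}{3} - \frac{4 s}{3}; substituting u = h(s) collapses the integral.
Check: d/ds[\frac{4 \sin{\left(\frac{5 s^{2}}{3} - \frac{4 s}{3} \right)}}{3}] = \frac{40 s \cos{\left(\frac{5 s^{2}}{3} - \frac{4 s}{3} \right)}}{9} - \frac{16 \cos{\left(\frac{5 s^{2}}{3} - \frac{4 s}{3} \right)}}{9}, which equals f(s).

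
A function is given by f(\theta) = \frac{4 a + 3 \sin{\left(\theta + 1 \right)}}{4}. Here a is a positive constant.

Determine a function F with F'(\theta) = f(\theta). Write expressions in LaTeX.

Since d/d\theta undoes antidifferentiation here, F'(\theta) = f(\theta) is required of F(\theta).
Check: d/d\theta[a \theta - \frac{3 \cos{\left(\theta + 1 \right)}}{4}] = a + \frac{3 \sin{\left(\theta + 1 \right)}}{4}, which equals f(\theta).

An antiderivative is F(\theta) = a \theta - \frac{3 \cos{\left(\theta + 1 \right)}}{4}.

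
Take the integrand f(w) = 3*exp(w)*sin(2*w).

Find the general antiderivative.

F(w) = -3*(-sin(2*w) + 2*cos(2*w))*exp(w)/5 + C

For F(w) to be correct the identity F'(w) - f(w) = 0 must hold.
Check: d/dw[-3*(-sin(2*w) + 2*cos(2*w))*exp(w)/5] = 3*exp(w)*sin(2*w) = f(w).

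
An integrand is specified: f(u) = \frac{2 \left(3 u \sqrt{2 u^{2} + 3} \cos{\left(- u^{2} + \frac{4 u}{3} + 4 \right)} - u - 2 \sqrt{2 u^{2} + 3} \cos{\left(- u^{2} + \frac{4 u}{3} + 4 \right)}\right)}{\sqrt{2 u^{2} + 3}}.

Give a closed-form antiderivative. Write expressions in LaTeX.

A candidate is checked by its d/du: the result must match f(u).
Check: d/du[- \sqrt{2 u^{2} + 3} - 3 \sin{\left(- u^{2} + \frac{4 u}{3} + 4 \right)}] = \frac{6 u \sqrt{2 u^{2} + 3} \cos{\left(- u^{2} + \frac{4 u}{3} + 4 \right)} - 2 u - 4 \sqrt{2 u^{2} + 3} \cos{\left(- u^{2} + \frac{4 u}{3} + 4 \right)}}{\sqrt{2 u^{2} + 3}}, which equals f(u).

An antiderivative is F(u) = - \sqrt{2 u^{2} + 3} - 3 \sin{\left(- u^{2} + \frac{4 u}{3} + 4 \right)}.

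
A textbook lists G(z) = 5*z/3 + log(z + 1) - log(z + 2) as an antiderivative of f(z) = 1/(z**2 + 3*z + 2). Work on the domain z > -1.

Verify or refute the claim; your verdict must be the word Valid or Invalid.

d/dz[G] = (5*z**2 + 15*z + 13)/(3*z**2 + 9*z + 6)
d/dz[G] - f(z) = 5/3 != 0.

Invalid: d/dz[G] - f = 5/3, which is not 0.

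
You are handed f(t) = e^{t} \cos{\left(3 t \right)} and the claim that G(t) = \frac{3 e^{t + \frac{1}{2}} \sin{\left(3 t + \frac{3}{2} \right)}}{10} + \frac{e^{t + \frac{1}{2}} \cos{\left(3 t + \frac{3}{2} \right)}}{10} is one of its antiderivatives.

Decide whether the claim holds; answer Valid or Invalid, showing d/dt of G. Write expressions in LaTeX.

d/dt[G] = e^{\frac{1}{2}} e^{t} \cos{\left(3 t + \frac{3}{2} \right)}
d/dt[G] - f(t) = - e^{t} \cos{\left(3 t \right)} + e^{\frac{1}{2}} e^{t} \cos{\left(3 t + \frac{3}{2} \right)} != 0.

Invalid: d/dt[G] - f = - e^{t} \cos{\left(3 t \right)} + e^{\frac{1}{2}} e^{t} \cos{\left(3 t + \frac{3}{2} \right)}, which is not 0.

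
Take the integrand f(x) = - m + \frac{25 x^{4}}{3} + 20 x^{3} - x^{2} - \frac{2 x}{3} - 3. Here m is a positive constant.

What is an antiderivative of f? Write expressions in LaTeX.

The integrand splits into summands that can be handled one at a time.
Check: d/dx[- m x + \frac{5 x^{5}}{3} + 5 x^{4} - \frac{x^{3}}{3} - \frac{x^{2}}{3} - 3 x] = - m + \frac{25 x^{4}}{3} + 20 x^{3} - x^{2} - \frac{2 x}{3} - 3 = f(x).

An antiderivative is F(x) = - m x + \frac{5 x^{5}}{3} + 5 x^{4} - \frac{x^{3}}{3} - \frac{x^{2}}{3} - 3 x.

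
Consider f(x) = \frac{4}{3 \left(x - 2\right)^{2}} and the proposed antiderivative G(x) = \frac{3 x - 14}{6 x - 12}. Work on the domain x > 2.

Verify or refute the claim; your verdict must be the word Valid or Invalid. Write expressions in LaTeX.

Valid - the claim checks out under differentiation.

d/dx[G] = \frac{4}{3 x^{2} - 12 x + 12}
This equals f(x) exactly, so the claim holds.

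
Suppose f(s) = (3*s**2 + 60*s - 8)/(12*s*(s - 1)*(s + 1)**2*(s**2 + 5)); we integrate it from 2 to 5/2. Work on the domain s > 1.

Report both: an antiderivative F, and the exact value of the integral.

Antiderivative: F(s) = 2*log(s)/15 + 55*log(s - 1)/288 - 391*log(s + 1)/864 + 277*log(s**2 + 5)/4320 - 83*sqrt(5)*atan(sqrt(5)*s/5)/2160 + 65/(144*s + 144); value = -391*log(7/2)/864 - 277*log(9)/4320 - 2*log(2)/15 - 83*sqrt(5)*atan(sqrt(5)/2)/2160 - 65/3024 + 83*sqrt(5)*atan(2*sqrt(5)/5)/2160 + 55*log(3/2)/288 + 2*log(5/2)/15 + 277*log(45/4)/4320 + 391*log(3)/864

The denominator factors as 12*s*(s - 1)*(s + 1)**2*(s**2 + 5); partial fractions split f into directly integrable pieces: (277*s - 415)/(2160*(s**2 + 5)) - 391/(864*(s + 1)) - 65/(144*(s + 1)**2) + 55/(288*(s - 1)) + 2/(15*s).
F(s) = 2*log(s)/15 + 55*log(s - 1)/288 - 391*log(s + 1)/864 + 277*log(s**2 + 5)/4320 - 83*sqrt(5)*atan(sqrt(5)*s/5)/2160 + 65/(144*s + 144) is an antiderivative of f.
Check: d/ds[2*log(s)/15 + 55*log(s - 1)/288 - 391*log(s + 1)/864 + 277*log(s**2 + 5)/4320 - 83*sqrt(5)*atan(sqrt(5)*s/5)/2160 + 65/(144*s + 144)] = (3*s**2 + 60*s - 8)/(12*s**6 + 12*s**5 + 48*s**4 + 48*s**3 - 60*s**2 - 60*s), which equals f(s).
F(5/2) = -391*log(7/2)/864 - 83*sqrt(5)*atan(sqrt(5)/2)/2160 + 55*log(3/2)/288 + 2*log(5/2)/15 + 65/504 + 277*log(45/4)/4320; F(2) = -391*log(3)/864 - 83*sqrt(5)*atan(2*sqrt(5)/5)/2160 + 2*log(2)/15 + 277*log(9)/4320 + 65/432.
Integral = F(5/2) - F(2) = -391*log(7/2)/864 - 277*log(9)/4320 - 2*log(2)/15 - 83*sqrt(5)*atan(sqrt(5)/2)/2160 - 65/3024 + 83*sqrt(5)*atan(2*sqrt(5)/5)/2160 + 55*log(3/2)/288 + 2*log(5/2)/15 + 277*log(45/4)/4320 + 391*log(3)/864.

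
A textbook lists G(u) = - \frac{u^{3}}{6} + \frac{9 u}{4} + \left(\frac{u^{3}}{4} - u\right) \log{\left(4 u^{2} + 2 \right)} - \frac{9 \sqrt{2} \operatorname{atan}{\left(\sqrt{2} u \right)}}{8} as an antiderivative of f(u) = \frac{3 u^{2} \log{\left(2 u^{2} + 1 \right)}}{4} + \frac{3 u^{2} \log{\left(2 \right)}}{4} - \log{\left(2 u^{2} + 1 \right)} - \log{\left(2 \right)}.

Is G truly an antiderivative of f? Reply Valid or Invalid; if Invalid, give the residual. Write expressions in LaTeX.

Valid - differentiating G returns exactly f.

d/du[G] = \frac{3 u^{2} \log{\left(2 u^{2} + 1 \right)}}{4} + \frac{3 u^{2} \log{\left(2 \right)}}{4} - \log{\left(2 u^{2} + 1 \right)} - \log{\left(2 \right)}
This equals f(u) exactly, so the claim holds.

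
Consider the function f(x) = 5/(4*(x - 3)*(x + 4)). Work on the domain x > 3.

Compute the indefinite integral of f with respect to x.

The denominator factors as 4*(x - 3)*(x + 4); partial fractions split f into directly integrable pieces: -5/(28*(x + 4)) + 5/(28*(x - 3)).
Check: d/dx[-5*(-log(x - 3) + log(x + 4))/28] = 5/(4*x**2 + 4*x - 48), which equals f(x).

F(x) = -5*(-log(x - 3) + log(x + 4))/28 + C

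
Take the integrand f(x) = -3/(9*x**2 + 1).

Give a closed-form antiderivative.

For F(x) to be correct the identity F'(x) - f(x) = 0 must hold.
Check: d/dx[-atan(3*x)] = -3/(9*x**2 + 1) = f(x).

An antiderivative is F(x) = -atan(3*x).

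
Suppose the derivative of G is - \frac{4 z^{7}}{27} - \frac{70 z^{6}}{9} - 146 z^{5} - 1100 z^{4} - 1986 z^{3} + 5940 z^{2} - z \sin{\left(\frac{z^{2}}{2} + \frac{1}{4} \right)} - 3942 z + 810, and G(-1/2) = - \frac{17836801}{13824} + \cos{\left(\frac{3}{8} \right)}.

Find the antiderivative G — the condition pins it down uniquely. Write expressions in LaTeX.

G(z) = \frac{- \left(- z^{2} - 15 z + 9\right)^{4} + 54 \cos{\left(\frac{z^{2}}{2} + \frac{1}{4} \right)} + 54}{54}

Integrate term by term and add the pieces.
A general antiderivative is - \frac{3 \left(- \frac{z^{2}}{3} - 5 z + 3\right)^{4}}{2} + \cos{\left(\frac{z^{2}}{2} + \frac{1}{4} \right)} + C.
The condition gives C = - \frac{17836801}{13824} + \cos{\left(\frac{3}{8} \right)} - (- \frac{17850625}{13824} + \cos{\left(\frac{3}{8} \right)}) = 1.
So G(z) = \frac{- \left(- z^{2} - 15 z + 9\right)^{4} + 54 \cos{\left(\frac{z^{2}}{2} + \frac{1}{4} \right)} + 54}{54}.
Check: d/dz[\frac{- \left(- z^{2} - 15 z + 9\right)^{4} + 54 \cos{\left(\frac{z^{2}}{2} + \frac{1}{4} \right)} + 54}{54}] = - \frac{4 z^{7}}{27} - \frac{70 z^{6}}{9} - 146 z^{5} - 1100 z^{4} - 1986 z^{3} + 5940 z^{2} - z \sin{\left(\frac{z^{2}}{2} + \frac{1}{4} \right)} - 3942 z + 810 = G'(z).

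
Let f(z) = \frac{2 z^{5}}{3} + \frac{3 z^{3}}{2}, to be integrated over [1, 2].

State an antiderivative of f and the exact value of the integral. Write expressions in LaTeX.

The integrand splits into summands that can be handled one at a time.
F(z) = \frac{z^{4} \left(8 z^{2} + 27\right)}{72} is an antiderivative of f.
Check: d/dz[\frac{z^{4} \left(8 z^{2} + 27\right)}{72}] = \frac{2 z^{5}}{3} + \frac{3 z^{3}}{2} = f(z).
F(2) = \frac{118}{9}; F(1) = \frac{35}{72}.
Integral = F(2) - F(1) = \frac{101}{8}.

Antiderivative: F(z) = \frac{z^{4} \left(8 z^{2} + 27\right)}{72}; value = \frac{101}{8}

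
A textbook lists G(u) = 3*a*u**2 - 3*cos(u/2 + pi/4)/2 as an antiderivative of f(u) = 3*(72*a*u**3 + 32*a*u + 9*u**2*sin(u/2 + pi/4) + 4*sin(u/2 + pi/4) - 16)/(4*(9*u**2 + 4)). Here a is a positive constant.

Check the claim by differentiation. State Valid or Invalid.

Invalid: d/du[G] - f = 12/(9*u**2 + 4), which is not 0.

d/du[G] = 6*a*u + 3*sin(u/2 + pi/4)/4
d/du[G] - f(u) = 12/(9*u**2 + 4) != 0.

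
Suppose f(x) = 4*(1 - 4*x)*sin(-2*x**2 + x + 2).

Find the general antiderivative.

The substitution u = -2*x**2 + x + 2 works: f is exactly (dF/du)*(du/dx) for that inner function.
Check: d/dx[-4*cos(-2*x**2 + x + 2)] = -16*x*sin(-2*x**2 + x + 2) + 4*sin(-2*x**2 + x + 2), which equals f(x).

F(x) = -4*cos(-2*x**2 + x + 2) + C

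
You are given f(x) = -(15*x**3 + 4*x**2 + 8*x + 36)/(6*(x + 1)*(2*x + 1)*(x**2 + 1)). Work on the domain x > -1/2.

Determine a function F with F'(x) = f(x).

An antiderivative is F(x) = (-498*log(x + 1/2) + 170*log(x + 1) + 89*log(x**2 + 1) + 106*atan(x))/120.

Factor the denominator (6*(x + 1)*(2*x + 1)*(x**2 + 1)) and decompose: f = (89*x + 53)/(60*(x**2 + 1)) - 83/(10*(2*x + 1)) + 17/(12*(x + 1)); each piece integrates to a log, atan, or power term.
Check: d/dx[(-498*log(x + 1/2) + 170*log(x + 1) + 89*log(x**2 + 1) + 106*atan(x))/120] = (-15*x**3 - 4*x**2 - 8*x - 36)/(12*x**4 + 18*x**3 + 18*x**2 + 18*x + 6), which equals f(x).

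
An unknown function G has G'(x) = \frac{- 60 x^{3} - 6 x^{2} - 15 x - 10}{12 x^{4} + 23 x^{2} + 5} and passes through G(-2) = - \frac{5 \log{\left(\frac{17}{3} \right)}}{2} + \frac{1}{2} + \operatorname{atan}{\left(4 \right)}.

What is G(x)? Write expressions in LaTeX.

G(x) = - \frac{5 \log{\left(x^{2} + \frac{5}{3} \right)} + 2 \operatorname{atan}{\left(2 x \right)} - 1}{2}

Recover the given G'(x) by differentiating a candidate G(x); any mismatch rules it out.
A general antiderivative is - \frac{5 \log{\left(x^{2} + \frac{5}{3} \right)}}{2} - \operatorname{atan}{\left(2 x \right)} + C.
The condition gives C = - \frac{5 \log{\left(\frac{17}{3} \right)}}{2} + \frac{1}{2} + \operatorname{atan}{\left(4 \right)} - (- \frac{5 \log{\left(\frac{17}{3} \right)}}{2} + \operatorname{atan}{\left(4 \right)}) = \frac{1}{2}.
So G(x) = - \frac{5 \log{\left(x^{2} + \frac{5}{3} \right)} + 2 \operatorname{atan}{\left(2 x \right)} - 1}{2}.
Check: d/dx[- \frac{5 \log{\left(x^{2} + \frac{5}{3} \right)} + 2 \operatorname{atan}{\left(2 x \right)} - 1}{2}] = \frac{- 60 x^{3} - 6 x^{2} - 15 x - 10}{12 x^{4} + 23 x^{2} + 5} = G'(x).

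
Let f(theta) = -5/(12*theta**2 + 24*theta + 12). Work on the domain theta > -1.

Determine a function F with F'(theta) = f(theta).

Whatever form F(theta) takes, F'(theta) = f(theta) is non-negotiable.
Check: d/dtheta[5/(12*(theta + 1))] = -5/(12*theta**2 + 24*theta + 12) = f(theta).

An antiderivative is F(theta) = 5/(12*(theta + 1)).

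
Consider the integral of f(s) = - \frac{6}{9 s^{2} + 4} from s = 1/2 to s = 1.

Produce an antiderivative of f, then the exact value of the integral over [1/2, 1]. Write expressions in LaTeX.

Check any antiderivative F(s) by computing F'(s) and comparing it with f(s).
F(s) = - \operatorname{atan}{\left(\frac{3 s}{2} \right)} is an antiderivative of f.
Check: d/ds[- \operatorname{atan}{\left(\frac{3 s}{2} \right)}] = - \frac{6}{9 s^{2} + 4} = f(s).
F(1) = - \operatorname{atan}{\left(\frac{3}{2} \right)}; F(1/2) = - \operatorname{atan}{\left(\frac{3}{4} \right)}.
Integral = F(1) - F(1/2) = - \operatorname{atan}{\left(\frac{3}{2} \right)} + \operatorname{atan}{\left(\frac{3}{4} \right)}.

Antiderivative: F(s) = - \operatorname{atan}{\left(\frac{3 s}{2} \right)}; value = - \operatorname{atan}{\left(\frac{3}{2} \right)} + \operatorname{atan}{\left(\frac{3}{4} \right)}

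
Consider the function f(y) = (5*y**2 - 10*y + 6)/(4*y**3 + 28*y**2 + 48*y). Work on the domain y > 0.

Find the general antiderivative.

The denominator factors as 4*y*(y + 3)*(y + 4); partial fractions split f into directly integrable pieces: 63/(8*(y + 4)) - 27/(4*(y + 3)) + 1/(8*y).
Check: d/dy[log(y)/8 - 27*log(y + 3)/4 + 63*log(y + 4)/8] = (5*y**2 - 10*y + 6)/(4*y**3 + 28*y**2 + 48*y) = f(y).

F(y) = log(y)/8 - 27*log(y + 3)/4 + 63*log(y + 4)/8 + C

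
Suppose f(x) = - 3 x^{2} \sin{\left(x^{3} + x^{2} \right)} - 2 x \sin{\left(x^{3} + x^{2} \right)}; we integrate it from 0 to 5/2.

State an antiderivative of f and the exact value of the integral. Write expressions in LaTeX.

f matches the chain-rule pattern g'(h)*h' with inner function h(x) = x^{3} + x^{2}; substituting u = h(x) collapses the integral.
F(x) = \cos{\left(x^{3} + x^{2} \right)} is an antiderivative of f.
Check: d/dx[\cos{\left(x^{3} + x^{2} \right)}] = - 3 x^{2} \sin{\left(x^{3} + x^{2} \right)} - 2 x \sin{\left(x^{3} + x^{2} \right)} = f(x).
F(5/2) = \cos{\left(\frac{175}{8} \right)}; F(0) = 1.
Integral = F(5/2) - F(0) = -1 + \cos{\left(\frac{175}{8} \right)}.

Antiderivative: F(x) = \cos{\left(x^{3} + x^{2} \right)}; value = -1 + \cos{\left(\frac{175}{8} \right)}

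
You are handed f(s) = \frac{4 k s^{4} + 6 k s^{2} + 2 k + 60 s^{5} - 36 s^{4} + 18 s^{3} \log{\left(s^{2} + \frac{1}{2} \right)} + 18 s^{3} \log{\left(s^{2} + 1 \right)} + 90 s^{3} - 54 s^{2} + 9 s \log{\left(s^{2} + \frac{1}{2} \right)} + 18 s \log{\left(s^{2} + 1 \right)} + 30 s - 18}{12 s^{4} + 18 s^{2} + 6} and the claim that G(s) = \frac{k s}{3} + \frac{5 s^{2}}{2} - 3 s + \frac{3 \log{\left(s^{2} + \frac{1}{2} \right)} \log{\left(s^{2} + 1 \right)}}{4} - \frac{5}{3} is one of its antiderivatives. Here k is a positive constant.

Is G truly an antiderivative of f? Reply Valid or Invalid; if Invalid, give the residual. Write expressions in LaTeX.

Valid - the claim checks out under differentiation.

d/ds[G] = \frac{4 k s^{4} + 6 k s^{2} + 2 k + 60 s^{5} - 36 s^{4} + 18 s^{3} \log{\left(s^{2} + \frac{1}{2} \right)} + 18 s^{3} \log{\left(s^{2} + 1 \right)} + 90 s^{3} - 54 s^{2} + 9 s \log{\left(s^{2} + \frac{1}{2} \right)} + 18 s \log{\left(s^{2} + 1 \right)} + 30 s - 18}{12 s^{4} + 18 s^{2} + 6}
This equals f(s) exactly, so the claim holds.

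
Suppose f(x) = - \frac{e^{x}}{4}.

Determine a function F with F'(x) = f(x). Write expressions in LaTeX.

An antiderivative is F(x) = - \frac{e^{x}}{4}.

Check any antiderivative F(x) by computing F'(x) and comparing it with f(x).
Check: d/dx[- \frac{e^{x}}{4}] = - \frac{e^{x}}{4} = f(x).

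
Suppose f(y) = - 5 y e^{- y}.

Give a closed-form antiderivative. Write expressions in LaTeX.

f has the shape u'v + uv' for u = 5 y + 5 and v = e^{- y} — it is the derivative of the product u*v.
Check: d/dy[5 y e^{- y} + 5 e^{- y}] = - 5 y e^{- y} = f(y).

An antiderivative is F(y) = 5 y e^{- y} + 5 e^{- y}.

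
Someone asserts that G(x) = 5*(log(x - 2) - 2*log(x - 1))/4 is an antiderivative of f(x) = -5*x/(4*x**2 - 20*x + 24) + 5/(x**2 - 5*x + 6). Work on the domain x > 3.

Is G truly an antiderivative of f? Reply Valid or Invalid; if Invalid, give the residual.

d/dx[G] = (15 - 5*x)/(4*x**2 - 12*x + 8)
d/dx[G] - f(x) = (5*x - 25)/(4*x**3 - 24*x**2 + 44*x - 24) != 0.

Invalid: d/dx[G] - f = (5*x - 25)/(4*x**3 - 24*x**2 + 44*x - 24), which is not 0.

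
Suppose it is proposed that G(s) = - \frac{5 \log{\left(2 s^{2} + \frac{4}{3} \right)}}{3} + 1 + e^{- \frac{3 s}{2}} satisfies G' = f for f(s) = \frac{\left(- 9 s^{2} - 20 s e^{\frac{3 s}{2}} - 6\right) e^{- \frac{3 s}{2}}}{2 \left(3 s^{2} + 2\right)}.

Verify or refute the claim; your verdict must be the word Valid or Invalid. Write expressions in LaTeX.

Valid - differentiating G returns exactly f.

d/ds[G] = \frac{- 9 s^{2} - 20 s e^{\frac{3 s}{2}} - 6}{6 s^{2} e^{\frac{3 s}{2}} + 4 e^{\frac{3 s}{2}}}
This equals f(s) exactly, so the claim holds.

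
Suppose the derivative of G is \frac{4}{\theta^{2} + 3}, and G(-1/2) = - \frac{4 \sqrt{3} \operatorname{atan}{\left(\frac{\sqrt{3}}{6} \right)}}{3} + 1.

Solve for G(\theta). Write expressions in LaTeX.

G(\theta) = \frac{4 \sqrt{3} \operatorname{atan}{\left(\frac{\sqrt{3} \theta}{3} \right)}}{3} + 1

Since d/d\theta undoes antidifferentiation here, G(\theta) must give back the stated G'(\theta).
A general antiderivative is \frac{4 \sqrt{3} \operatorname{atan}{\left(\frac{\sqrt{3} \theta}{3} \right)}}{3} + C.
The condition gives C = - \frac{4 \sqrt{3} \operatorname{atan}{\left(\frac{\sqrt{3}}{6} \right)}}{3} + 1 - (- \frac{4 \sqrt{3} \operatorname{atan}{\left(\frac{\sqrt{3}}{6} \right)}}{3}) = 1.
So G(\theta) = \frac{4 \sqrt{3} \operatorname{atan}{\left(\frac{\sqrt{3} \theta}{3} \right)}}{3} + 1.
Check: d/d\theta[\frac{4 \sqrt{3} \operatorname{atan}{\left(\frac{\sqrt{3} \theta}{3} \right)}}{3} + 1] = \frac{4}{\theta^{2} + 3} = G'(\theta).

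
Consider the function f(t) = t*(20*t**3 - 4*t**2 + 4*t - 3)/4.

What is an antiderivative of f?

An antiderivative is F(t) = t**5 - t**4/4 + t**3/3 - 3*t**2/8.

A first test for any F(t): its t-derivative must equal f(t) identically.
Check: d/dt[t**5 - t**4/4 + t**3/3 - 3*t**2/8] = 5*t**4 - t**3 + t**2 - 3*t/4, which equals f(t).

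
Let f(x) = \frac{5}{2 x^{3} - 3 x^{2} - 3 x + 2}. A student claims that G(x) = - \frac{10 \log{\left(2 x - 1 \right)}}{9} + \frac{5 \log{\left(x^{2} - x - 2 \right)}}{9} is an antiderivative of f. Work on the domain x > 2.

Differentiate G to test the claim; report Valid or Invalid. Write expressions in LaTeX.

d/dx[G] = \frac{5}{2 x^{3} - 3 x^{2} - 3 x + 2}
This equals f(x) exactly, so the claim holds.

Valid - differentiating G returns exactly f.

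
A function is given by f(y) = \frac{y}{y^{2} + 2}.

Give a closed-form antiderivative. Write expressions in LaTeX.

An antiderivative is F(y) = \frac{\log{\left(y^{2} + 2 \right)}}{2}.

f matches the chain-rule pattern g'(h)*h' with inner function h(y) = y^{2} + 2; substituting u = h(y) collapses the integral.
Check: d/dy[\frac{\log{\left(y^{2} + 2 \right)}}{2}] = \frac{y}{y^{2} + 2} = f(y).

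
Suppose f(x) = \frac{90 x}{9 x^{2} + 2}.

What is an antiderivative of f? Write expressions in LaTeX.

f matches the chain-rule pattern g'(h)*h' with inner function h(x) = 3 x^{2} + \frac{2}{3}; substituting u = h(x) collapses the integral.
Check: d/dx[5 \log{\left(3 x^{2} + \frac{2}{3} \right)}] = \frac{90 x}{9 x^{2} + 2} = f(x).

An antiderivative is F(x) = 5 \log{\left(3 x^{2} + \frac{2}{3} \right)}.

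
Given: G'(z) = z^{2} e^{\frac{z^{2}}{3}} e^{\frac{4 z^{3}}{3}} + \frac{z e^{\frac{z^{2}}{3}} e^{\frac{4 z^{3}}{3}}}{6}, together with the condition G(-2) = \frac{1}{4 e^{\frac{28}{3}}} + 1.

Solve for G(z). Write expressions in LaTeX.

G(z) = \frac{e^{\frac{z^{2}}{3}} e^{\frac{4 z^{3}}{3}} + 4}{4}

G'(z) matches the chain-rule pattern g'(h)*h' with inner function h(z) = \frac{4 z^{3}}{3} + \frac{z^{2}}{3}; substituting u = h(z) collapses the integral.
A general antiderivative is \frac{e^{\frac{4 z^{3}}{3} + \frac{z^{2}}{3}}}{4} + C.
The condition gives C = \frac{1}{4 e^{\frac{28}{3}}} + 1 - (\frac{1}{4 e^{\frac{28}{3}}}) = 1.
So G(z) = \frac{e^{\frac{z^{2}}{3}} e^{\frac{4 z^{3}}{3}} + 4}{4}.
Check: d/dz[\frac{e^{\frac{z^{2}}{3}} e^{\frac{4 z^{3}}{3}} + 4}{4}] = z^{2} e^{\frac{z^{2}}{3}} e^{\frac{4 z^{3}}{3}} + \frac{z e^{\frac{z^{2}}{3}} e^{\frac{4 z^{3}}{3}}}{6} = G'(z).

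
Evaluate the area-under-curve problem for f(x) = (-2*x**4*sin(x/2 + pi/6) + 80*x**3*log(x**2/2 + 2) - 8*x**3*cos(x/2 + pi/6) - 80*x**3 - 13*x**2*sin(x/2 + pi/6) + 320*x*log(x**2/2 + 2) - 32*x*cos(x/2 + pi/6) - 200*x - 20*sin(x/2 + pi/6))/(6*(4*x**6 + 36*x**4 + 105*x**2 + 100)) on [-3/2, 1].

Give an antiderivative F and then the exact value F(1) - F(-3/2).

Recognize the product-rule pattern: f = u'v + uv' with u = -2/(3*(2*x**2 + 5)), v = 5*log(x**2/2 + 2) - cos(x/2 + pi/6)/2, so integration by parts undoes it.
F(x) = -2*(5*log(x**2/2 + 2) - cos(x/2 + pi/6)/2)/(3*(2*x**2 + 5)) is an antiderivative of f.
Check: d/dx[-2*(5*log(x**2/2 + 2) - cos(x/2 + pi/6)/2)/(3*(2*x**2 + 5))] = (-2*x**4*sin(x/2 + pi/6) + 80*x**3*log(x**2/2 + 2) - 8*x**3*cos(x/2 + pi/6) - 80*x**3 - 13*x**2*sin(x/2 + pi/6) + 320*x*log(x**2/2 + 2) - 32*x*cos(x/2 + pi/6) - 200*x - 20*sin(x/2 + pi/6))/(24*x**6 + 216*x**4 + 630*x**2 + 600), which equals f(x).
F(1) = -10*log(5/2)/21 + cos(1/2 + pi/6)/21; F(-3/2) = -20*log(25/8)/57 + 2*sin(3/4 + pi/3)/57.
Integral = F(1) - F(-3/2) = -10*log(5/2)/21 - 2*sin(3/4 + pi/3)/57 + cos(1/2 + pi/6)/21 + 20*log(25/8)/57.

Antiderivative: F(x) = -2*(5*log(x**2/2 + 2) - cos(x/2 + pi/6)/2)/(3*(2*x**2 + 5)); value = -10*log(5/2)/21 - 2*sin(3/4 + pi/3)/57 + cos(1/2 + pi/6)/21 + 20*log(25/8)/57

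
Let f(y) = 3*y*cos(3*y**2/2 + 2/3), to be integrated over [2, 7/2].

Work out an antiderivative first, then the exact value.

f matches the chain-rule pattern g'(h)*h' with inner function h(y) = 3*y**2/2 + 2/3; substituting u = h(y) collapses the integral.
F(y) = sin(3*y**2/2 + 2/3) is an antiderivative of f.
Check: d/dy[sin(3*y**2/2 + 2/3)] = 3*y*cos(3*y**2/2 + 2/3) = f(y).
F(7/2) = sin(457/24); F(2) = sin(20/3).
Integral = F(7/2) - F(2) = -sin(20/3) + sin(457/24).

Antiderivative: F(y) = sin(3*y**2/2 + 2/3); value = -sin(20/3) + sin(457/24)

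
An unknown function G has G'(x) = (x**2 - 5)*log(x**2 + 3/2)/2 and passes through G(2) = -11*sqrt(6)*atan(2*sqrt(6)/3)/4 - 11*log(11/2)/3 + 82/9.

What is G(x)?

For G(x) to be correct, d/dx[G] must agree with the stated G'(x) identically.
A general antiderivative is -x**3/9 + 11*x/2 + (x**3/6 - 5*x/2)*log(x**2 + 3/2) - 11*sqrt(6)*atan(sqrt(6)*x/3)/4 + C.
The condition gives C = -11*sqrt(6)*atan(2*sqrt(6)/3)/4 - 11*log(11/2)/3 + 82/9 - (-11*sqrt(6)*atan(2*sqrt(6)/3)/4 - 11*log(11/2)/3 + 91/9) = -1.
So G(x) = x**3*log(x**2 + 3/2)/6 - x**3/9 - 5*x*log(x**2 + 3/2)/2 + 11*x/2 - 11*sqrt(6)*atan(sqrt(6)*x/3)/4 - 1.
Check: d/dx[x**3*log(x**2 + 3/2)/6 - x**3/9 - 5*x*log(x**2 + 3/2)/2 + 11*x/2 - 11*sqrt(6)*atan(sqrt(6)*x/3)/4 - 1] = x**2*log(x**2 + 3/2)/2 - 5*log(x**2 + 3/2)/2, which equals G'(x).

G(x) = x**3*log(x**2 + 3/2)/6 - x**3/9 - 5*x*log(x**2 + 3/2)/2 + 11*x/2 - 11*sqrt(6)*atan(sqrt(6)*x/3)/4 - 1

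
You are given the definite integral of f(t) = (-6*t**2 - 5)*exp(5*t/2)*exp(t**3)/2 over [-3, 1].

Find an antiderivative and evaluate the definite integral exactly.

f matches the chain-rule pattern g'(h)*h' with inner function h(t) = t**3 + 5*t/2; substituting u = h(t) collapses the integral.
F(t) = -exp(t**3 + 5*t/2) is an antiderivative of f.
Check: d/dt[-exp(t**3 + 5*t/2)] = -3*t**2*exp(5*t/2)*exp(t**3) - 5*exp(5*t/2)*exp(t**3)/2, which equals f(t).
F(1) = -exp(7/2); F(-3) = -exp(-69/2).
Integral = F(1) - F(-3) = -exp(7/2) + exp(-69/2).

Antiderivative: F(t) = -exp(t**3 + 5*t/2); value = -exp(7/2) + exp(-69/2)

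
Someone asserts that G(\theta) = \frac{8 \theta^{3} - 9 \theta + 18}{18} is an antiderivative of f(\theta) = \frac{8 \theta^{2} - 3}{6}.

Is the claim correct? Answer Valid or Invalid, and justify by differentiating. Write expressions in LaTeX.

Valid. The derivative of G reproduces f.

d/d\theta[G] = \frac{4 \theta^{2}}{3} - \frac{1}{2}
This equals f(\theta) exactly, so the claim holds.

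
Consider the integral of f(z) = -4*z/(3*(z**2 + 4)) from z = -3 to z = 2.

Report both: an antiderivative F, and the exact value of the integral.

The substitution u = z**2/2 + 2 works: f is exactly (dF/du)*(du/dz) for that inner function.
F(z) = -2*log(z**2/2 + 2)/3 is an antiderivative of f.
Check: d/dz[-2*log(z**2/2 + 2)/3] = -4*z/(3*z**2 + 12), which equals f(z).
F(2) = -2*log(4)/3; F(-3) = -2*log(13/2)/3.
Integral = F(2) - F(-3) = -2*log(4)/3 + 2*log(13/2)/3.

Antiderivative: F(z) = -2*log(z**2/2 + 2)/3; value = -2*log(4)/3 + 2*log(13/2)/3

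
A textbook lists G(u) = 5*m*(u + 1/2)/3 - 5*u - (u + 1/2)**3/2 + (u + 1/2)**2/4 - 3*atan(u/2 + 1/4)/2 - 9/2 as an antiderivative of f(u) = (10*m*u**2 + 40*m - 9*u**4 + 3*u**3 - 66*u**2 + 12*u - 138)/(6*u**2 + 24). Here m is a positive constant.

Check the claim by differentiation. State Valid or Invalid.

d/du[G] = (160*m*u**2 + 160*m*u + 680*m - 144*u**4 - 240*u**3 - 1200*u**2 - 900*u - 2379)/(96*u**2 + 96*u + 408)
d/du[G] - f(u) = (-48*u**5 - 52*u**4 - 400*u**3 - 225*u**2 - 736*u - 44)/(32*u**4 + 32*u**3 + 264*u**2 + 128*u + 544) != 0.

Invalid: d/du[G] - f = (-48*u**5 - 52*u**4 - 400*u**3 - 225*u**2 - 736*u - 44)/(32*u**4 + 32*u**3 + 264*u**2 + 128*u + 544), which is not 0.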